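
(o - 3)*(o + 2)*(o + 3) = o^3 + 2*o^2 - 9*o - 18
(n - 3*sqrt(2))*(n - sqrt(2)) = n^2 - 4*sqrt(2)*n + 6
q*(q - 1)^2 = q^3 - 2*q^2 + q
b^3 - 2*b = b*(b - sqrt(2))*(b + sqrt(2))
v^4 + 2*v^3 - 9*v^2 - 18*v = v*(v - 3)*(v + 2)*(v + 3)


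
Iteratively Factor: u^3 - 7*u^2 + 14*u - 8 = (u - 2)*(u^2 - 5*u + 4) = (u - 2)*(u - 1)*(u - 4)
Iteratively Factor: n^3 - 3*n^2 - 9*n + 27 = (n - 3)*(n^2 - 9) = (n - 3)^2*(n + 3)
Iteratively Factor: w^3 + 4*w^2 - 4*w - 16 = (w + 4)*(w^2 - 4) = (w - 2)*(w + 4)*(w + 2)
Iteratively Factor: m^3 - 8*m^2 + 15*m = (m - 5)*(m^2 - 3*m) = m*(m - 5)*(m - 3)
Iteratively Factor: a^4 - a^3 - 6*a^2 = (a + 2)*(a^3 - 3*a^2) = a*(a + 2)*(a^2 - 3*a) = a^2*(a + 2)*(a - 3)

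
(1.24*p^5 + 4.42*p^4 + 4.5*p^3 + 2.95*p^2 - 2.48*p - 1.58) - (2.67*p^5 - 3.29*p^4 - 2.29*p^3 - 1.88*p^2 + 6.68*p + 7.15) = -1.43*p^5 + 7.71*p^4 + 6.79*p^3 + 4.83*p^2 - 9.16*p - 8.73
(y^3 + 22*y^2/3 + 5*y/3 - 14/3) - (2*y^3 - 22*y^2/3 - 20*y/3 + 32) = -y^3 + 44*y^2/3 + 25*y/3 - 110/3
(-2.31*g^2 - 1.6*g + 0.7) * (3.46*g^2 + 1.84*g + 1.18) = -7.9926*g^4 - 9.7864*g^3 - 3.2478*g^2 - 0.6*g + 0.826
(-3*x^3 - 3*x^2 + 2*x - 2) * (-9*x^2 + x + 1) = 27*x^5 + 24*x^4 - 24*x^3 + 17*x^2 - 2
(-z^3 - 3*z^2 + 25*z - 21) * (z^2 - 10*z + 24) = -z^5 + 7*z^4 + 31*z^3 - 343*z^2 + 810*z - 504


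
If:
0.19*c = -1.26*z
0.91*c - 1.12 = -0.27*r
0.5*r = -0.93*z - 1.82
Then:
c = 2.13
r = -3.04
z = -0.32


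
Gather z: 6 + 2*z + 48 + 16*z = 18*z + 54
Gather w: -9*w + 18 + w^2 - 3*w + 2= w^2 - 12*w + 20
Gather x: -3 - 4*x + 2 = -4*x - 1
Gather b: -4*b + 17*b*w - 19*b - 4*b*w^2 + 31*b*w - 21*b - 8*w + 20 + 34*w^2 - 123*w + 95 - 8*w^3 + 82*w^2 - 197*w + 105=b*(-4*w^2 + 48*w - 44) - 8*w^3 + 116*w^2 - 328*w + 220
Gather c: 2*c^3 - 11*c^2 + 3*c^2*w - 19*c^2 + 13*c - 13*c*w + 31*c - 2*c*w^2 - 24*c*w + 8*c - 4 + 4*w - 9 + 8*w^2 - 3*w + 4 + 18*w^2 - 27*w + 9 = 2*c^3 + c^2*(3*w - 30) + c*(-2*w^2 - 37*w + 52) + 26*w^2 - 26*w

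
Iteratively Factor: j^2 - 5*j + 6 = (j - 2)*(j - 3)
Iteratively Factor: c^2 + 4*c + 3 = (c + 3)*(c + 1)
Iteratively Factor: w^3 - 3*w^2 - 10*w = (w + 2)*(w^2 - 5*w) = w*(w + 2)*(w - 5)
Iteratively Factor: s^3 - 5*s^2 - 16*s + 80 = (s - 4)*(s^2 - s - 20) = (s - 5)*(s - 4)*(s + 4)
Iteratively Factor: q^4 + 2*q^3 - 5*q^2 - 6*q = (q - 2)*(q^3 + 4*q^2 + 3*q) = (q - 2)*(q + 3)*(q^2 + q) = q*(q - 2)*(q + 3)*(q + 1)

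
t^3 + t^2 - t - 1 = (t - 1)*(t + 1)^2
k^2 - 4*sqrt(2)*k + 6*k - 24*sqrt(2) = (k + 6)*(k - 4*sqrt(2))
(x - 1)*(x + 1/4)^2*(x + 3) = x^4 + 5*x^3/2 - 31*x^2/16 - 11*x/8 - 3/16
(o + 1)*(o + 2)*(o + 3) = o^3 + 6*o^2 + 11*o + 6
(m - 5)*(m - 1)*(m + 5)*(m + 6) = m^4 + 5*m^3 - 31*m^2 - 125*m + 150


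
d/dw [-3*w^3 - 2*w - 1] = -9*w^2 - 2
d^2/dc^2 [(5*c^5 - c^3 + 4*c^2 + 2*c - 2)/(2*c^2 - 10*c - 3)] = 2*(60*c^7 - 800*c^6 + 2730*c^5 + 2250*c^4 + 432*c^3 - 42*c^2 + 129*c - 236)/(8*c^6 - 120*c^5 + 564*c^4 - 640*c^3 - 846*c^2 - 270*c - 27)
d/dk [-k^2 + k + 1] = 1 - 2*k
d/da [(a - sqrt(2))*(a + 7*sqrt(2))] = 2*a + 6*sqrt(2)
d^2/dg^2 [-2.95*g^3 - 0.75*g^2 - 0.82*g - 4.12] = -17.7*g - 1.5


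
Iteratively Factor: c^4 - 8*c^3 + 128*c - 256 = (c - 4)*(c^3 - 4*c^2 - 16*c + 64) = (c - 4)*(c + 4)*(c^2 - 8*c + 16) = (c - 4)^2*(c + 4)*(c - 4)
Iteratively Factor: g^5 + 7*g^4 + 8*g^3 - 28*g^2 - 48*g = (g + 2)*(g^4 + 5*g^3 - 2*g^2 - 24*g) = g*(g + 2)*(g^3 + 5*g^2 - 2*g - 24) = g*(g - 2)*(g + 2)*(g^2 + 7*g + 12) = g*(g - 2)*(g + 2)*(g + 4)*(g + 3)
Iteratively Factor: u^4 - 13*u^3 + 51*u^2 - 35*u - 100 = (u - 5)*(u^3 - 8*u^2 + 11*u + 20) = (u - 5)^2*(u^2 - 3*u - 4) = (u - 5)^2*(u - 4)*(u + 1)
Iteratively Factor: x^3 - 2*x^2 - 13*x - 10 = (x - 5)*(x^2 + 3*x + 2) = (x - 5)*(x + 1)*(x + 2)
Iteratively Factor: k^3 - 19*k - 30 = (k - 5)*(k^2 + 5*k + 6) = (k - 5)*(k + 3)*(k + 2)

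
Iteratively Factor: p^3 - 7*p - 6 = (p + 2)*(p^2 - 2*p - 3) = (p - 3)*(p + 2)*(p + 1)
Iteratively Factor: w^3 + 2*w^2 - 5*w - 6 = (w - 2)*(w^2 + 4*w + 3) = (w - 2)*(w + 1)*(w + 3)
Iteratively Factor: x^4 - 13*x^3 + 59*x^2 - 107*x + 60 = (x - 5)*(x^3 - 8*x^2 + 19*x - 12) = (x - 5)*(x - 4)*(x^2 - 4*x + 3) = (x - 5)*(x - 4)*(x - 3)*(x - 1)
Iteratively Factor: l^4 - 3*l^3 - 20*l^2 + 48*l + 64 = (l - 4)*(l^3 + l^2 - 16*l - 16) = (l - 4)^2*(l^2 + 5*l + 4) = (l - 4)^2*(l + 1)*(l + 4)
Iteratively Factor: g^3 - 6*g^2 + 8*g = (g)*(g^2 - 6*g + 8) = g*(g - 4)*(g - 2)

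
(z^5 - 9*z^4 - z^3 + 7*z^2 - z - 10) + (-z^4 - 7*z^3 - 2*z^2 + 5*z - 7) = z^5 - 10*z^4 - 8*z^3 + 5*z^2 + 4*z - 17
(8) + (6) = 14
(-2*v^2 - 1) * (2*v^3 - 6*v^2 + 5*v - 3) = -4*v^5 + 12*v^4 - 12*v^3 + 12*v^2 - 5*v + 3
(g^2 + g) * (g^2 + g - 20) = g^4 + 2*g^3 - 19*g^2 - 20*g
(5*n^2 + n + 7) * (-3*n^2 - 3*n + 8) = -15*n^4 - 18*n^3 + 16*n^2 - 13*n + 56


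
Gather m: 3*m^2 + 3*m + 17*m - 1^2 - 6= 3*m^2 + 20*m - 7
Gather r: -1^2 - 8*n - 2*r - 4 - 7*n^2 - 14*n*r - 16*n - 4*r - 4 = -7*n^2 - 24*n + r*(-14*n - 6) - 9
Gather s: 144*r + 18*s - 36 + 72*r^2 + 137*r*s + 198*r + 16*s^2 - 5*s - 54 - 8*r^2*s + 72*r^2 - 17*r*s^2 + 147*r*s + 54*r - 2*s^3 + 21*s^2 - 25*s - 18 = 144*r^2 + 396*r - 2*s^3 + s^2*(37 - 17*r) + s*(-8*r^2 + 284*r - 12) - 108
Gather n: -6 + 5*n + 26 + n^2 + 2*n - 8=n^2 + 7*n + 12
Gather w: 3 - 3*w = 3 - 3*w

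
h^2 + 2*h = h*(h + 2)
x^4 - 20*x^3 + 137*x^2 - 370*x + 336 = (x - 8)*(x - 7)*(x - 3)*(x - 2)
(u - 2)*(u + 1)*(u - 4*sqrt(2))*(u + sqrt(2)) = u^4 - 3*sqrt(2)*u^3 - u^3 - 10*u^2 + 3*sqrt(2)*u^2 + 8*u + 6*sqrt(2)*u + 16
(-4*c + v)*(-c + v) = 4*c^2 - 5*c*v + v^2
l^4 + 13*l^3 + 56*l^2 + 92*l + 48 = (l + 1)*(l + 2)*(l + 4)*(l + 6)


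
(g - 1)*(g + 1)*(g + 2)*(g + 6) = g^4 + 8*g^3 + 11*g^2 - 8*g - 12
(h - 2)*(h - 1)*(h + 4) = h^3 + h^2 - 10*h + 8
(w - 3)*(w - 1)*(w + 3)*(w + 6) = w^4 + 5*w^3 - 15*w^2 - 45*w + 54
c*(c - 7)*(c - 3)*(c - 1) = c^4 - 11*c^3 + 31*c^2 - 21*c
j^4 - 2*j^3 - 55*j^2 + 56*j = j*(j - 8)*(j - 1)*(j + 7)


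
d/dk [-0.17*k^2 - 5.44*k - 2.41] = -0.34*k - 5.44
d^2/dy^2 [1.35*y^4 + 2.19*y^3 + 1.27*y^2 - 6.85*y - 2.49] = 16.2*y^2 + 13.14*y + 2.54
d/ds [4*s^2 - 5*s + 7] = 8*s - 5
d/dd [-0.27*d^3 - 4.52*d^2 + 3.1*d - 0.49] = -0.81*d^2 - 9.04*d + 3.1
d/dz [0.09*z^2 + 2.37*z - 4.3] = 0.18*z + 2.37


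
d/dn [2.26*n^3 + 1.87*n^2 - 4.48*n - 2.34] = 6.78*n^2 + 3.74*n - 4.48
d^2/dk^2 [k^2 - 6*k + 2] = 2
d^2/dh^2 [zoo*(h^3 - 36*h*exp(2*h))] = zoo*(h*exp(2*h) + h + exp(2*h))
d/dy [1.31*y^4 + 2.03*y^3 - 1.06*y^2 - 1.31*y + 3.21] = 5.24*y^3 + 6.09*y^2 - 2.12*y - 1.31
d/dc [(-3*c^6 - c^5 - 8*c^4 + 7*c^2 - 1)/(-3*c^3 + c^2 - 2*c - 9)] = (27*c^8 - 6*c^7 + 51*c^6 + 154*c^5 + 114*c^4 + 288*c^3 - 23*c^2 - 124*c - 2)/(9*c^6 - 6*c^5 + 13*c^4 + 50*c^3 - 14*c^2 + 36*c + 81)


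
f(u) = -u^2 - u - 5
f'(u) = -2*u - 1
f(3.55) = -21.15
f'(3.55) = -8.10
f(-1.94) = -6.82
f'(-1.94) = 2.88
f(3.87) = -23.85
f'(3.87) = -8.74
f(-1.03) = -5.03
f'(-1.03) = 1.06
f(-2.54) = -8.91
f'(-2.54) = 4.08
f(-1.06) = -5.06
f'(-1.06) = 1.12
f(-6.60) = -41.96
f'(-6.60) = 12.20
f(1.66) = -9.42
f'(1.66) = -4.32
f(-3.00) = -11.00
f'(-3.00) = 5.00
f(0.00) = -5.00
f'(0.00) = -1.00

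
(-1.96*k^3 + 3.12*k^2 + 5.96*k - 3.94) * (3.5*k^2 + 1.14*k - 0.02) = -6.86*k^5 + 8.6856*k^4 + 24.456*k^3 - 7.058*k^2 - 4.6108*k + 0.0788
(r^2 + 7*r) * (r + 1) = r^3 + 8*r^2 + 7*r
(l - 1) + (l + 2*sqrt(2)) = 2*l - 1 + 2*sqrt(2)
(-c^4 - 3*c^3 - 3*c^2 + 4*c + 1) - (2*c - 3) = -c^4 - 3*c^3 - 3*c^2 + 2*c + 4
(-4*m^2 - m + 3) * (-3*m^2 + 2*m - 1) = 12*m^4 - 5*m^3 - 7*m^2 + 7*m - 3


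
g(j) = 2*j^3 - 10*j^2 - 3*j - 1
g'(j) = 6*j^2 - 20*j - 3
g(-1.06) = -11.44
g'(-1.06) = 24.94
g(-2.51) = -88.10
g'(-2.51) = 85.00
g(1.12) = -14.09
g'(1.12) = -17.87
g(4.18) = -42.19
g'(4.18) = 18.23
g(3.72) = -47.59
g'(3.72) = 5.63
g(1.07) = -13.21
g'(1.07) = -17.53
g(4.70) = -28.35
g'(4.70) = 35.54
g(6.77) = 140.94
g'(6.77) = 136.60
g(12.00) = 1979.00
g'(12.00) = 621.00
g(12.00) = 1979.00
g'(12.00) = 621.00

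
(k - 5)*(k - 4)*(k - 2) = k^3 - 11*k^2 + 38*k - 40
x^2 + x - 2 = (x - 1)*(x + 2)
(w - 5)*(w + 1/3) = w^2 - 14*w/3 - 5/3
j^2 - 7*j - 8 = (j - 8)*(j + 1)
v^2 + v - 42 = (v - 6)*(v + 7)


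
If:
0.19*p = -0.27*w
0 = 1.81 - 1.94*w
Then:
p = -1.33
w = 0.93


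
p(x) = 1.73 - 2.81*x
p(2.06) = -4.06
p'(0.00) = -2.81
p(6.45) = -16.39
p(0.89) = -0.77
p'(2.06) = -2.81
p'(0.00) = -2.81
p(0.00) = 1.73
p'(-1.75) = -2.81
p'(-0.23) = -2.81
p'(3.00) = -2.81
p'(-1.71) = -2.81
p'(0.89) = -2.81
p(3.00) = -6.70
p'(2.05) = -2.81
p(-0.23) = 2.38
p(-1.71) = 6.54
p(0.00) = 1.73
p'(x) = -2.81000000000000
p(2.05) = -4.03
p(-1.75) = 6.65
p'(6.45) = -2.81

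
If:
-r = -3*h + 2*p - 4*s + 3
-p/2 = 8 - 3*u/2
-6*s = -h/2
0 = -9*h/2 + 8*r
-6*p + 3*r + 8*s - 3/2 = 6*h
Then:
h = 180/287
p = -207/328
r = 405/1148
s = 15/287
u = 5041/984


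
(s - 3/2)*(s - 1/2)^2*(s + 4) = s^4 + 3*s^3/2 - 33*s^2/4 + 53*s/8 - 3/2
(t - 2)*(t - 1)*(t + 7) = t^3 + 4*t^2 - 19*t + 14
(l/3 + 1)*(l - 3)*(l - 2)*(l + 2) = l^4/3 - 13*l^2/3 + 12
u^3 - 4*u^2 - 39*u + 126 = (u - 7)*(u - 3)*(u + 6)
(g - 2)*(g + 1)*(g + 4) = g^3 + 3*g^2 - 6*g - 8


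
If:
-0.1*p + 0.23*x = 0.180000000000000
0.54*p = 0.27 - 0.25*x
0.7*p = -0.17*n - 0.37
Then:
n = -2.65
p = 0.11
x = 0.83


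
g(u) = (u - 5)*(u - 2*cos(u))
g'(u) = u + (u - 5)*(2*sin(u) + 1) - 2*cos(u)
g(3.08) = -9.75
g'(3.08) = 2.92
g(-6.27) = 93.20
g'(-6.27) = -19.84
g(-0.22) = 11.34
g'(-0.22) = -5.11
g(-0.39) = 12.07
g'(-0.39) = -3.53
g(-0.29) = 11.67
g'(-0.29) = -4.47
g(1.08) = -0.54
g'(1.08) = -10.70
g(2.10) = -9.02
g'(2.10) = -4.80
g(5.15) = 0.65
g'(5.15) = 4.18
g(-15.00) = 269.61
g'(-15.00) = -7.47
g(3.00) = -9.96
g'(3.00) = 2.42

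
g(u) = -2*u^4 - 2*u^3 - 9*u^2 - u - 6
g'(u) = -8*u^3 - 6*u^2 - 18*u - 1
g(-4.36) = -729.69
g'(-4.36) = 626.48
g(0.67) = -11.71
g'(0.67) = -18.16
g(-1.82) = -43.88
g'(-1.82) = 60.11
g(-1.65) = -34.69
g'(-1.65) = 48.30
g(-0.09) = -5.98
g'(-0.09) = 0.58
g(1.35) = -35.32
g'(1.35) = -55.92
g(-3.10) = -214.51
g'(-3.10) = 235.47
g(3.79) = -660.60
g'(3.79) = -590.92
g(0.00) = -6.00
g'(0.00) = -1.00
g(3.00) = -306.00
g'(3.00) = -325.00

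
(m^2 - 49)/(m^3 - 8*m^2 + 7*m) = (m + 7)/(m*(m - 1))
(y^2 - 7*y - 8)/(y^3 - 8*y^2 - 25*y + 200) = (y + 1)/(y^2 - 25)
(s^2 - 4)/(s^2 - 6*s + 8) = (s + 2)/(s - 4)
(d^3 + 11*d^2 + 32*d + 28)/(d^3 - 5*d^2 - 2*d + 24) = (d^2 + 9*d + 14)/(d^2 - 7*d + 12)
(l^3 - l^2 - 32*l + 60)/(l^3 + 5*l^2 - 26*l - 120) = (l - 2)/(l + 4)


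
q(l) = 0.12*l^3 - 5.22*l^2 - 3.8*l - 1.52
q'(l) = 0.36*l^2 - 10.44*l - 3.8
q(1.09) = -11.71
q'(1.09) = -14.75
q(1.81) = -24.79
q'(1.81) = -21.52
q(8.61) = -344.61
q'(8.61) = -67.00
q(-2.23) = -20.34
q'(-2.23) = 21.27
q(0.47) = -4.45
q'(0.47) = -8.63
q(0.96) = -9.87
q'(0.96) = -13.49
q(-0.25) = -0.90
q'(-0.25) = -1.17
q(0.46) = -4.36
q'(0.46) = -8.53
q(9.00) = -371.06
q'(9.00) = -68.60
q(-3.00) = -40.34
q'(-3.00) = 30.76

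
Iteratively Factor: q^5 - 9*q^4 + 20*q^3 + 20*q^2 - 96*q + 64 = (q - 4)*(q^4 - 5*q^3 + 20*q - 16) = (q - 4)*(q + 2)*(q^3 - 7*q^2 + 14*q - 8) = (q - 4)*(q - 2)*(q + 2)*(q^2 - 5*q + 4) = (q - 4)*(q - 2)*(q - 1)*(q + 2)*(q - 4)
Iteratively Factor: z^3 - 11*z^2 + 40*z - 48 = (z - 4)*(z^2 - 7*z + 12) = (z - 4)*(z - 3)*(z - 4)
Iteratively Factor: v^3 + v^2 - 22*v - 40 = (v - 5)*(v^2 + 6*v + 8) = (v - 5)*(v + 2)*(v + 4)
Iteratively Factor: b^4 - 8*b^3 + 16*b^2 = (b - 4)*(b^3 - 4*b^2) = b*(b - 4)*(b^2 - 4*b) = b*(b - 4)^2*(b)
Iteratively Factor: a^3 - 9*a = (a - 3)*(a^2 + 3*a) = (a - 3)*(a + 3)*(a)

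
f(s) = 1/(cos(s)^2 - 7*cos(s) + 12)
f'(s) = (2*sin(s)*cos(s) - 7*sin(s))/(cos(s)^2 - 7*cos(s) + 12)^2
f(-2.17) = 0.06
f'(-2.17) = 0.03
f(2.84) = 0.05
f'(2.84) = -0.01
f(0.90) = 0.12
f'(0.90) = -0.07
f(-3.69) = 0.05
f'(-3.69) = -0.01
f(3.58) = 0.05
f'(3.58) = 0.01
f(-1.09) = 0.11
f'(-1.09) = 0.07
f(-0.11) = 0.17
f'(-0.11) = 0.02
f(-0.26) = 0.16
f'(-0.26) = 0.03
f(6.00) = 0.16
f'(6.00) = 0.04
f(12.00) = 0.15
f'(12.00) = 0.06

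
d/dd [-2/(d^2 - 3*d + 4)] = 2*(2*d - 3)/(d^2 - 3*d + 4)^2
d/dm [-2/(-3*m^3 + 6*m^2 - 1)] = 6*m*(4 - 3*m)/(3*m^3 - 6*m^2 + 1)^2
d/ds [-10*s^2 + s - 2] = 1 - 20*s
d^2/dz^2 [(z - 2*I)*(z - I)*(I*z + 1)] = 6*I*z + 8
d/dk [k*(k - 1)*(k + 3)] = 3*k^2 + 4*k - 3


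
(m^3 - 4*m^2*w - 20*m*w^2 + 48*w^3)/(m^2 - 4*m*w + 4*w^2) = (-m^2 + 2*m*w + 24*w^2)/(-m + 2*w)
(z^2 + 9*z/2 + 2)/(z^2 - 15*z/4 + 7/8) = 4*(2*z^2 + 9*z + 4)/(8*z^2 - 30*z + 7)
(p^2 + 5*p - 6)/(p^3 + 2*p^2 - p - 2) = (p + 6)/(p^2 + 3*p + 2)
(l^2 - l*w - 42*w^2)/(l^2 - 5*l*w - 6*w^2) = (-l^2 + l*w + 42*w^2)/(-l^2 + 5*l*w + 6*w^2)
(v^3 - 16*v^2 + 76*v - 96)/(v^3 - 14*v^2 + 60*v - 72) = (v - 8)/(v - 6)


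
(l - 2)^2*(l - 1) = l^3 - 5*l^2 + 8*l - 4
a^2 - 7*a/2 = a*(a - 7/2)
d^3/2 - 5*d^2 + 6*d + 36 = (d/2 + 1)*(d - 6)^2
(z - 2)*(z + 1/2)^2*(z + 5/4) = z^4 + z^3/4 - 3*z^2 - 43*z/16 - 5/8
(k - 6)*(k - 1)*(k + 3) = k^3 - 4*k^2 - 15*k + 18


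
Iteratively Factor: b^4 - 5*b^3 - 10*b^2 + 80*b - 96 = (b - 4)*(b^3 - b^2 - 14*b + 24) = (b - 4)*(b - 2)*(b^2 + b - 12) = (b - 4)*(b - 3)*(b - 2)*(b + 4)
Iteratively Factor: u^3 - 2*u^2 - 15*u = (u)*(u^2 - 2*u - 15) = u*(u - 5)*(u + 3)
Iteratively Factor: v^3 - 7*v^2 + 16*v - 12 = (v - 2)*(v^2 - 5*v + 6) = (v - 3)*(v - 2)*(v - 2)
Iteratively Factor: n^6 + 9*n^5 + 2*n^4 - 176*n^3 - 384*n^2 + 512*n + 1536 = (n + 3)*(n^5 + 6*n^4 - 16*n^3 - 128*n^2 + 512) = (n - 4)*(n + 3)*(n^4 + 10*n^3 + 24*n^2 - 32*n - 128) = (n - 4)*(n + 3)*(n + 4)*(n^3 + 6*n^2 - 32) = (n - 4)*(n + 3)*(n + 4)^2*(n^2 + 2*n - 8) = (n - 4)*(n - 2)*(n + 3)*(n + 4)^2*(n + 4)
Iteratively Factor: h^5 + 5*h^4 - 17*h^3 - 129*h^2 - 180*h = (h)*(h^4 + 5*h^3 - 17*h^2 - 129*h - 180) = h*(h + 3)*(h^3 + 2*h^2 - 23*h - 60) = h*(h + 3)*(h + 4)*(h^2 - 2*h - 15) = h*(h + 3)^2*(h + 4)*(h - 5)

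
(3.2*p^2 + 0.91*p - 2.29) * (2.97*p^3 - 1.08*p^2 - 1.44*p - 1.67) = 9.504*p^5 - 0.7533*p^4 - 12.3921*p^3 - 4.1812*p^2 + 1.7779*p + 3.8243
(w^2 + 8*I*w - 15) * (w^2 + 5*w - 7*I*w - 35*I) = w^4 + 5*w^3 + I*w^3 + 41*w^2 + 5*I*w^2 + 205*w + 105*I*w + 525*I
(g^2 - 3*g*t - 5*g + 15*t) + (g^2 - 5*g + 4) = 2*g^2 - 3*g*t - 10*g + 15*t + 4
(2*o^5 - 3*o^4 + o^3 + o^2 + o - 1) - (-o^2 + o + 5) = 2*o^5 - 3*o^4 + o^3 + 2*o^2 - 6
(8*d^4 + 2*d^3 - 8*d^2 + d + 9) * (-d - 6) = -8*d^5 - 50*d^4 - 4*d^3 + 47*d^2 - 15*d - 54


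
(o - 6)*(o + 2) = o^2 - 4*o - 12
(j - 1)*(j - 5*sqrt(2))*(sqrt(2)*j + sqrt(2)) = sqrt(2)*j^3 - 10*j^2 - sqrt(2)*j + 10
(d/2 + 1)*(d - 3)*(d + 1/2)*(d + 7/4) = d^4/2 + 5*d^3/8 - 59*d^2/16 - 115*d/16 - 21/8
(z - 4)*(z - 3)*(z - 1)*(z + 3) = z^4 - 5*z^3 - 5*z^2 + 45*z - 36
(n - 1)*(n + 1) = n^2 - 1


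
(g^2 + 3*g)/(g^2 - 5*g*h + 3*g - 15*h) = g/(g - 5*h)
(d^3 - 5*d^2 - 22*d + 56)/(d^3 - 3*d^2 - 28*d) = (d - 2)/d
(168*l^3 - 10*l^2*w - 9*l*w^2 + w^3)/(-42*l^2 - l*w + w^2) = (-24*l^2 - 2*l*w + w^2)/(6*l + w)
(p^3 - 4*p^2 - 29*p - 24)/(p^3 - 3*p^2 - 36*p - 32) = (p + 3)/(p + 4)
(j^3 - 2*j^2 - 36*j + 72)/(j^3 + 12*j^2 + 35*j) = (j^3 - 2*j^2 - 36*j + 72)/(j*(j^2 + 12*j + 35))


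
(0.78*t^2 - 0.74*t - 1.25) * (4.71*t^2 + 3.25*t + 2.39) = 3.6738*t^4 - 0.9504*t^3 - 6.4283*t^2 - 5.8311*t - 2.9875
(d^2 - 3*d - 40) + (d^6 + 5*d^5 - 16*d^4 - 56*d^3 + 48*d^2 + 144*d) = d^6 + 5*d^5 - 16*d^4 - 56*d^3 + 49*d^2 + 141*d - 40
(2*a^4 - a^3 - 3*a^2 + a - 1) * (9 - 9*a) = -18*a^5 + 27*a^4 + 18*a^3 - 36*a^2 + 18*a - 9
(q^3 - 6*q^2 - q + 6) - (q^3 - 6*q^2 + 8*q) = 6 - 9*q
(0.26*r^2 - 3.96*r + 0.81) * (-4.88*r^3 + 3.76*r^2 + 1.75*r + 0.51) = -1.2688*r^5 + 20.3024*r^4 - 18.3874*r^3 - 3.7518*r^2 - 0.6021*r + 0.4131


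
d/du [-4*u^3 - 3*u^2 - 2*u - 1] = -12*u^2 - 6*u - 2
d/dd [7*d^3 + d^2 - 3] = d*(21*d + 2)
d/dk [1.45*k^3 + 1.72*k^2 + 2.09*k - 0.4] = 4.35*k^2 + 3.44*k + 2.09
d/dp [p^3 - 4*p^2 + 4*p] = 3*p^2 - 8*p + 4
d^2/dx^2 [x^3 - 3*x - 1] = 6*x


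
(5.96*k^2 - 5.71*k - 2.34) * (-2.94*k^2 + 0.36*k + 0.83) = -17.5224*k^4 + 18.933*k^3 + 9.7708*k^2 - 5.5817*k - 1.9422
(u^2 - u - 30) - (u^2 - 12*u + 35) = 11*u - 65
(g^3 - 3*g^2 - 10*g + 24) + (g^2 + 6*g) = g^3 - 2*g^2 - 4*g + 24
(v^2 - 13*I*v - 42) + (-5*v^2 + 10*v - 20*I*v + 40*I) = -4*v^2 + 10*v - 33*I*v - 42 + 40*I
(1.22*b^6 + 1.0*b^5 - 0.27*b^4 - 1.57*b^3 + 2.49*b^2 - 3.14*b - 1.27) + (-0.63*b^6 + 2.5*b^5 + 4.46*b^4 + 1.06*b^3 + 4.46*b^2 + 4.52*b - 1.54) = 0.59*b^6 + 3.5*b^5 + 4.19*b^4 - 0.51*b^3 + 6.95*b^2 + 1.38*b - 2.81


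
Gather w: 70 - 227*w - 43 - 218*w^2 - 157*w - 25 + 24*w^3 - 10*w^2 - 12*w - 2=24*w^3 - 228*w^2 - 396*w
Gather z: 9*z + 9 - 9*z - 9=0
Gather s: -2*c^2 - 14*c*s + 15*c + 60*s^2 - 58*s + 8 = -2*c^2 + 15*c + 60*s^2 + s*(-14*c - 58) + 8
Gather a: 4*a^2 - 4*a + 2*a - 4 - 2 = 4*a^2 - 2*a - 6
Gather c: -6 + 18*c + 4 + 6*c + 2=24*c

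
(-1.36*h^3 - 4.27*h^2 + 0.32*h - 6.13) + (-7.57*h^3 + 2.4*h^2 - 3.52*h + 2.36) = -8.93*h^3 - 1.87*h^2 - 3.2*h - 3.77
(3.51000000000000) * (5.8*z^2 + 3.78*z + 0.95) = 20.358*z^2 + 13.2678*z + 3.3345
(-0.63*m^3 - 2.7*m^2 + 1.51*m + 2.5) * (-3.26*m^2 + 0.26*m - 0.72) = 2.0538*m^5 + 8.6382*m^4 - 5.171*m^3 - 5.8134*m^2 - 0.4372*m - 1.8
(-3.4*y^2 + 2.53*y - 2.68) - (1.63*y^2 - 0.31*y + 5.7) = -5.03*y^2 + 2.84*y - 8.38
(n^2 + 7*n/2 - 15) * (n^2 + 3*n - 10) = n^4 + 13*n^3/2 - 29*n^2/2 - 80*n + 150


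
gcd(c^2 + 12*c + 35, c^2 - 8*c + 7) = 1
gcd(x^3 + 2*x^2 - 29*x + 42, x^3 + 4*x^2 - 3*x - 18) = x - 2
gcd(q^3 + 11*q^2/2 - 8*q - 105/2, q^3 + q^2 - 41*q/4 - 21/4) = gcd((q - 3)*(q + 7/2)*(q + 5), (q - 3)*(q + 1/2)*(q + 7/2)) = q^2 + q/2 - 21/2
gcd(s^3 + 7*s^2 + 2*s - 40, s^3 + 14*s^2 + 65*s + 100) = s^2 + 9*s + 20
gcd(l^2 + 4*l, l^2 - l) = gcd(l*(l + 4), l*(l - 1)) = l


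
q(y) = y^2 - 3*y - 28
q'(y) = 2*y - 3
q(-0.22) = -27.29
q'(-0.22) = -3.44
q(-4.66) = 7.70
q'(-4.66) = -12.32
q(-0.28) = -27.08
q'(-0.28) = -3.56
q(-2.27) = -16.04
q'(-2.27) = -7.54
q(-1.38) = -21.96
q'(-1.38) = -5.76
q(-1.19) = -23.01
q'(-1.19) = -5.38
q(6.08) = -9.27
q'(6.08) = 9.16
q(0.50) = -29.25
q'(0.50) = -2.00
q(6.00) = -10.00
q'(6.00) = 9.00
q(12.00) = 80.00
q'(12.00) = 21.00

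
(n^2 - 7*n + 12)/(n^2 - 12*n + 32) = (n - 3)/(n - 8)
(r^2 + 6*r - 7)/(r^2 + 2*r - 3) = (r + 7)/(r + 3)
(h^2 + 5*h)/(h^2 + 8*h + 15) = h/(h + 3)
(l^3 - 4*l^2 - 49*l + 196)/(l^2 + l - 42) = (l^2 - 11*l + 28)/(l - 6)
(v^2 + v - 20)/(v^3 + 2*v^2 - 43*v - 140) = (v - 4)/(v^2 - 3*v - 28)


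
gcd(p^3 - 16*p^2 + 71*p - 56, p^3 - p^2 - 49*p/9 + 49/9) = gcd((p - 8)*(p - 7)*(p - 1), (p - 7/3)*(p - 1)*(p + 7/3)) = p - 1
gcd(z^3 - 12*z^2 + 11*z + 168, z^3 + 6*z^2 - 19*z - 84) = z + 3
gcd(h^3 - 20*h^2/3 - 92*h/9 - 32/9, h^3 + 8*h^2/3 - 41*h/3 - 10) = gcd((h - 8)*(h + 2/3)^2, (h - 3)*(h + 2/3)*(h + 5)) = h + 2/3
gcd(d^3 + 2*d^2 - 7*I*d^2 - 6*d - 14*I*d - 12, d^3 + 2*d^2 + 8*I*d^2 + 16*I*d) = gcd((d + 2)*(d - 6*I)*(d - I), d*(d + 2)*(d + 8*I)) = d + 2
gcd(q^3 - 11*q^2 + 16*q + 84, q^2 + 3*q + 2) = q + 2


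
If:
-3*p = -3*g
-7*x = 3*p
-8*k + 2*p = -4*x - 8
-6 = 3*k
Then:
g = -84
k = -2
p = -84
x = 36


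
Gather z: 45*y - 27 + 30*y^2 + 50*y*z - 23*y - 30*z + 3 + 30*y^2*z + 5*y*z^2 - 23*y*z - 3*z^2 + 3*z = 30*y^2 + 22*y + z^2*(5*y - 3) + z*(30*y^2 + 27*y - 27) - 24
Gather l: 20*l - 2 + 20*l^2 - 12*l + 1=20*l^2 + 8*l - 1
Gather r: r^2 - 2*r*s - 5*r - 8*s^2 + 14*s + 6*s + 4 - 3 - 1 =r^2 + r*(-2*s - 5) - 8*s^2 + 20*s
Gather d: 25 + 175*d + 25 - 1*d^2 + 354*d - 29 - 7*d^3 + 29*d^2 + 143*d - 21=-7*d^3 + 28*d^2 + 672*d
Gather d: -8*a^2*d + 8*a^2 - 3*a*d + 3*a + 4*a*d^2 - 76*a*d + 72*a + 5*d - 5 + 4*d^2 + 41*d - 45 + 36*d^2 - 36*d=8*a^2 + 75*a + d^2*(4*a + 40) + d*(-8*a^2 - 79*a + 10) - 50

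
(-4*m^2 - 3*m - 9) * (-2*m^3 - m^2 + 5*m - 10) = 8*m^5 + 10*m^4 + m^3 + 34*m^2 - 15*m + 90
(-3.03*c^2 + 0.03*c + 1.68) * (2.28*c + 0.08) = -6.9084*c^3 - 0.174*c^2 + 3.8328*c + 0.1344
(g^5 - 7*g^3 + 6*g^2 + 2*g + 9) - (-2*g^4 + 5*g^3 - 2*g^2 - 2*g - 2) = g^5 + 2*g^4 - 12*g^3 + 8*g^2 + 4*g + 11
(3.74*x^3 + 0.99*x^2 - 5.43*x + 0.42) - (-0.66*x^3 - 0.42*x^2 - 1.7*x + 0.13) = 4.4*x^3 + 1.41*x^2 - 3.73*x + 0.29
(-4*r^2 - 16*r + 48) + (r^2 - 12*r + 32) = -3*r^2 - 28*r + 80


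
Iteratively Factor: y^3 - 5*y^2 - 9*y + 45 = (y - 5)*(y^2 - 9) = (y - 5)*(y + 3)*(y - 3)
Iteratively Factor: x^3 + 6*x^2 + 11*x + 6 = (x + 3)*(x^2 + 3*x + 2) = (x + 2)*(x + 3)*(x + 1)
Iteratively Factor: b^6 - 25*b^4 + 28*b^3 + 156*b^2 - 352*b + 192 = (b - 2)*(b^5 + 2*b^4 - 21*b^3 - 14*b^2 + 128*b - 96) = (b - 2)^2*(b^4 + 4*b^3 - 13*b^2 - 40*b + 48) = (b - 3)*(b - 2)^2*(b^3 + 7*b^2 + 8*b - 16) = (b - 3)*(b - 2)^2*(b + 4)*(b^2 + 3*b - 4) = (b - 3)*(b - 2)^2*(b + 4)^2*(b - 1)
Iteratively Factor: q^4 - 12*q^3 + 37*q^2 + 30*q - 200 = (q - 5)*(q^3 - 7*q^2 + 2*q + 40) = (q - 5)*(q + 2)*(q^2 - 9*q + 20) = (q - 5)^2*(q + 2)*(q - 4)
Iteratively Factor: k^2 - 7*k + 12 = (k - 4)*(k - 3)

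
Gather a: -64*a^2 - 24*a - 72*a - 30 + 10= -64*a^2 - 96*a - 20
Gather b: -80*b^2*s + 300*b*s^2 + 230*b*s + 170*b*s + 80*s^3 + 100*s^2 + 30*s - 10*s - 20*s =-80*b^2*s + b*(300*s^2 + 400*s) + 80*s^3 + 100*s^2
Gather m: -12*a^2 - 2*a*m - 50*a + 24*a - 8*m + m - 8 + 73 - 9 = -12*a^2 - 26*a + m*(-2*a - 7) + 56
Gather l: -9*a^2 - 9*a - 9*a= -9*a^2 - 18*a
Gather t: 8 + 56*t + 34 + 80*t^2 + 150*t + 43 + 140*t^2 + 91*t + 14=220*t^2 + 297*t + 99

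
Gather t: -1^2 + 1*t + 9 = t + 8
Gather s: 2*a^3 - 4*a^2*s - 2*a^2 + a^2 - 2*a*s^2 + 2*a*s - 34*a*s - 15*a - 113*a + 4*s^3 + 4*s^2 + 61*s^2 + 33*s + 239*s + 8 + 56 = 2*a^3 - a^2 - 128*a + 4*s^3 + s^2*(65 - 2*a) + s*(-4*a^2 - 32*a + 272) + 64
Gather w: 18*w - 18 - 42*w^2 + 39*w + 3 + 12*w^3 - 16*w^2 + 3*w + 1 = 12*w^3 - 58*w^2 + 60*w - 14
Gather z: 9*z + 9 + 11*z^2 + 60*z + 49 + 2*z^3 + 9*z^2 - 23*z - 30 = 2*z^3 + 20*z^2 + 46*z + 28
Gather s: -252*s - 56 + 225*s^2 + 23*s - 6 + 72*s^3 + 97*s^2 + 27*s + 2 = 72*s^3 + 322*s^2 - 202*s - 60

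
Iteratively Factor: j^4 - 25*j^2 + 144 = (j - 4)*(j^3 + 4*j^2 - 9*j - 36) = (j - 4)*(j + 3)*(j^2 + j - 12) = (j - 4)*(j - 3)*(j + 3)*(j + 4)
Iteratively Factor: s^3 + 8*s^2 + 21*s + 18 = (s + 2)*(s^2 + 6*s + 9) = (s + 2)*(s + 3)*(s + 3)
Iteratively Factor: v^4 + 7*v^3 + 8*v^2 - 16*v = (v + 4)*(v^3 + 3*v^2 - 4*v) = (v - 1)*(v + 4)*(v^2 + 4*v) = (v - 1)*(v + 4)^2*(v)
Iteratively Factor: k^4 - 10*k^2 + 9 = (k + 1)*(k^3 - k^2 - 9*k + 9) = (k + 1)*(k + 3)*(k^2 - 4*k + 3) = (k - 3)*(k + 1)*(k + 3)*(k - 1)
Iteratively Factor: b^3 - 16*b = (b - 4)*(b^2 + 4*b) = b*(b - 4)*(b + 4)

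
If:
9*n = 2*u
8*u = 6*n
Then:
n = 0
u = 0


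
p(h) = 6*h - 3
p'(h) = 6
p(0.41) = -0.54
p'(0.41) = 6.00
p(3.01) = 15.06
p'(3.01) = 6.00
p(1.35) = 5.10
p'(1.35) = 6.00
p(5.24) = 28.44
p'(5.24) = 6.00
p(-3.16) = -21.96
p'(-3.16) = 6.00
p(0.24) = -1.56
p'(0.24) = 6.00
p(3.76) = 19.56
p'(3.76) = 6.00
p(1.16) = 3.96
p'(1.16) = 6.00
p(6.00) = 33.00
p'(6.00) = 6.00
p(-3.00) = -21.00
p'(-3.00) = 6.00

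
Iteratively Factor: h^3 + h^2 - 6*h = (h - 2)*(h^2 + 3*h) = (h - 2)*(h + 3)*(h)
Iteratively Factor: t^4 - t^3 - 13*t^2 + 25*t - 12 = (t + 4)*(t^3 - 5*t^2 + 7*t - 3) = (t - 3)*(t + 4)*(t^2 - 2*t + 1) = (t - 3)*(t - 1)*(t + 4)*(t - 1)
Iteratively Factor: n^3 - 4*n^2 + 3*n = (n)*(n^2 - 4*n + 3) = n*(n - 1)*(n - 3)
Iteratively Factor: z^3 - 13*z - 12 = (z + 1)*(z^2 - z - 12) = (z - 4)*(z + 1)*(z + 3)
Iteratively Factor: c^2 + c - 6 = (c + 3)*(c - 2)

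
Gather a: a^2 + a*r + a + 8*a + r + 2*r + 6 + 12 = a^2 + a*(r + 9) + 3*r + 18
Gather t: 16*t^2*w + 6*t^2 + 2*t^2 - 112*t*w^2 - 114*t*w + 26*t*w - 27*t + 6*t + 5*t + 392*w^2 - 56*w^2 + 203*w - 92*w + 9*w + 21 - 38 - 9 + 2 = t^2*(16*w + 8) + t*(-112*w^2 - 88*w - 16) + 336*w^2 + 120*w - 24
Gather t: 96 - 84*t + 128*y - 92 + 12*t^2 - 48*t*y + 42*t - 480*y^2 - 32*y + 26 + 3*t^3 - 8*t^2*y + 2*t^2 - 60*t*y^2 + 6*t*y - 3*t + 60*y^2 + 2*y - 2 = 3*t^3 + t^2*(14 - 8*y) + t*(-60*y^2 - 42*y - 45) - 420*y^2 + 98*y + 28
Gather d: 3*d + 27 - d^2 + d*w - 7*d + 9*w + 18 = -d^2 + d*(w - 4) + 9*w + 45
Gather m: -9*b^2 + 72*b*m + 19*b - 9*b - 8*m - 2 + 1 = -9*b^2 + 10*b + m*(72*b - 8) - 1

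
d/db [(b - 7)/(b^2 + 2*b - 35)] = (b^2 + 2*b - 2*(b - 7)*(b + 1) - 35)/(b^2 + 2*b - 35)^2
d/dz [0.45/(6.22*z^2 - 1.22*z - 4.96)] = (0.549 - 5.598*z)/(-6.22*z^2 + 1.22*z + 4.96)^2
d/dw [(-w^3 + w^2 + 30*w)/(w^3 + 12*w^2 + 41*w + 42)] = (-13*w^4 - 142*w^3 - 445*w^2 + 84*w + 1260)/(w^6 + 24*w^5 + 226*w^4 + 1068*w^3 + 2689*w^2 + 3444*w + 1764)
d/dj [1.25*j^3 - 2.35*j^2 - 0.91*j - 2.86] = 3.75*j^2 - 4.7*j - 0.91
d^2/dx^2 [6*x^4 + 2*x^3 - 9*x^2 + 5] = 72*x^2 + 12*x - 18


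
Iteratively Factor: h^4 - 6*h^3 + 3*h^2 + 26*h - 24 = (h - 3)*(h^3 - 3*h^2 - 6*h + 8) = (h - 3)*(h + 2)*(h^2 - 5*h + 4) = (h - 3)*(h - 1)*(h + 2)*(h - 4)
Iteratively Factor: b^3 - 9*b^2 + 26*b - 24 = (b - 3)*(b^2 - 6*b + 8) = (b - 3)*(b - 2)*(b - 4)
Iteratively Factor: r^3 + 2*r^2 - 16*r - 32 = (r - 4)*(r^2 + 6*r + 8) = (r - 4)*(r + 4)*(r + 2)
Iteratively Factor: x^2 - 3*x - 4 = (x + 1)*(x - 4)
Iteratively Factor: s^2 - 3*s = (s - 3)*(s)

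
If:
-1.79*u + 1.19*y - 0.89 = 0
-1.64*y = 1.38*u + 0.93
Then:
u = -0.56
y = -0.10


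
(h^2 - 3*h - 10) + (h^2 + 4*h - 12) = 2*h^2 + h - 22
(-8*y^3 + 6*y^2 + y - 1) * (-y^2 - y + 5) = 8*y^5 + 2*y^4 - 47*y^3 + 30*y^2 + 6*y - 5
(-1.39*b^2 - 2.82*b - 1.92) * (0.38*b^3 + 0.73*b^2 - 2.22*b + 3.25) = -0.5282*b^5 - 2.0863*b^4 + 0.2976*b^3 + 0.3413*b^2 - 4.9026*b - 6.24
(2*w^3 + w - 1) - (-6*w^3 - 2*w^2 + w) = 8*w^3 + 2*w^2 - 1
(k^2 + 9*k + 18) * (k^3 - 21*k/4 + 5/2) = k^5 + 9*k^4 + 51*k^3/4 - 179*k^2/4 - 72*k + 45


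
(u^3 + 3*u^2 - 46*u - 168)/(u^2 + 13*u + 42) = (u^2 - 3*u - 28)/(u + 7)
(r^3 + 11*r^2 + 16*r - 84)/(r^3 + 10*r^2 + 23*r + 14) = (r^2 + 4*r - 12)/(r^2 + 3*r + 2)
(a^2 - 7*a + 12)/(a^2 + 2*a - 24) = (a - 3)/(a + 6)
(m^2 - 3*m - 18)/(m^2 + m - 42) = (m + 3)/(m + 7)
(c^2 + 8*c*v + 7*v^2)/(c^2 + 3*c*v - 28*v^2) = (-c - v)/(-c + 4*v)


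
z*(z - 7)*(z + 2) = z^3 - 5*z^2 - 14*z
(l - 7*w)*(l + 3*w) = l^2 - 4*l*w - 21*w^2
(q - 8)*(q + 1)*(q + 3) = q^3 - 4*q^2 - 29*q - 24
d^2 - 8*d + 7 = (d - 7)*(d - 1)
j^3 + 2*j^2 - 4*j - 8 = (j - 2)*(j + 2)^2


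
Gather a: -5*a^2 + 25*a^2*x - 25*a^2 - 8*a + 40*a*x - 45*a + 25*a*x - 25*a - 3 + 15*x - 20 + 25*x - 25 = a^2*(25*x - 30) + a*(65*x - 78) + 40*x - 48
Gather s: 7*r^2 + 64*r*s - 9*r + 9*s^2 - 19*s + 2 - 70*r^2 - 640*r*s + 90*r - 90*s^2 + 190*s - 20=-63*r^2 + 81*r - 81*s^2 + s*(171 - 576*r) - 18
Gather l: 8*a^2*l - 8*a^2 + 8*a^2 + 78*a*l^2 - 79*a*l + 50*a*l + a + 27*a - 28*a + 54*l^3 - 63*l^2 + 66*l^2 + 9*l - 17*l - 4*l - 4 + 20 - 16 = 54*l^3 + l^2*(78*a + 3) + l*(8*a^2 - 29*a - 12)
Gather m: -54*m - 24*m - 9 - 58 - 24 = -78*m - 91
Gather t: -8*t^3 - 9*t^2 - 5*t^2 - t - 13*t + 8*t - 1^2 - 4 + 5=-8*t^3 - 14*t^2 - 6*t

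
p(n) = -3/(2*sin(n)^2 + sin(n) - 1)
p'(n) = -3*(-4*sin(n)*cos(n) - cos(n))/(2*sin(n)^2 + sin(n) - 1)^2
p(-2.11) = 7.78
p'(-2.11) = 25.23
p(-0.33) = 2.69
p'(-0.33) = -0.68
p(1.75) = -1.56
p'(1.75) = -0.72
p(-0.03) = 2.92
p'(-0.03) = 2.50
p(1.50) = -1.51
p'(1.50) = 0.27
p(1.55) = -1.50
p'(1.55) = 0.08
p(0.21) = 4.26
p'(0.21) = 10.84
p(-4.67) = -1.50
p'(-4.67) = -0.16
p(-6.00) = 5.32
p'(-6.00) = 19.15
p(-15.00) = 3.73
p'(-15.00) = 5.64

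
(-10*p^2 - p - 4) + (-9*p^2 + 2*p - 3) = -19*p^2 + p - 7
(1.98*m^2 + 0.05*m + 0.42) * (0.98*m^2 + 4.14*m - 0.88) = 1.9404*m^4 + 8.2462*m^3 - 1.1238*m^2 + 1.6948*m - 0.3696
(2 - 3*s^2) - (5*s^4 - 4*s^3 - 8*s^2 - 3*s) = -5*s^4 + 4*s^3 + 5*s^2 + 3*s + 2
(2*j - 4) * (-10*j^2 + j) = -20*j^3 + 42*j^2 - 4*j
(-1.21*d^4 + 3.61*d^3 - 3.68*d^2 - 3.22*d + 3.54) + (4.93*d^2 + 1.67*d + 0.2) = -1.21*d^4 + 3.61*d^3 + 1.25*d^2 - 1.55*d + 3.74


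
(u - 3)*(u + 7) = u^2 + 4*u - 21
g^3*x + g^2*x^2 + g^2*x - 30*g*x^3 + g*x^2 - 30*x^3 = (g - 5*x)*(g + 6*x)*(g*x + x)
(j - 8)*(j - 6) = j^2 - 14*j + 48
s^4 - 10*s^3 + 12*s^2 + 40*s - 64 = (s - 8)*(s - 2)^2*(s + 2)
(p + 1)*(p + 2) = p^2 + 3*p + 2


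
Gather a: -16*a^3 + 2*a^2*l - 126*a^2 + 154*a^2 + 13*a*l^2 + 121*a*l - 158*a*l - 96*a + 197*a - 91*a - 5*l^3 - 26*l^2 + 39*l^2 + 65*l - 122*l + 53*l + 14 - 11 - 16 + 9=-16*a^3 + a^2*(2*l + 28) + a*(13*l^2 - 37*l + 10) - 5*l^3 + 13*l^2 - 4*l - 4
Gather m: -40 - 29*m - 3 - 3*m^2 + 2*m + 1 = -3*m^2 - 27*m - 42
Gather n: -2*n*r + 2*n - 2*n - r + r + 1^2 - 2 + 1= -2*n*r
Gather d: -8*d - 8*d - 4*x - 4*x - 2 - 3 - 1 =-16*d - 8*x - 6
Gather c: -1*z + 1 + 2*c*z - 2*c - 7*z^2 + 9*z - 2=c*(2*z - 2) - 7*z^2 + 8*z - 1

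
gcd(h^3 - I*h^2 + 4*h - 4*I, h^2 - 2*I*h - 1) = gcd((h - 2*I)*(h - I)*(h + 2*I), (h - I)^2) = h - I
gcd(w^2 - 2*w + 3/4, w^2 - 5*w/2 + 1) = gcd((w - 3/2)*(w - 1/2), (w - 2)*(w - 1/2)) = w - 1/2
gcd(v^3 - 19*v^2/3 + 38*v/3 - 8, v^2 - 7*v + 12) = v - 3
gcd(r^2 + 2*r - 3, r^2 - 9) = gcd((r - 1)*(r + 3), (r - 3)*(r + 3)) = r + 3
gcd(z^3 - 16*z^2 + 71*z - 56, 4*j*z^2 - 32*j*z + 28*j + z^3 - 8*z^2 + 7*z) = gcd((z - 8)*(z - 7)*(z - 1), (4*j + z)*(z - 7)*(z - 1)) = z^2 - 8*z + 7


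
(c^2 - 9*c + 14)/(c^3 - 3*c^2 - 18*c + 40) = (c - 7)/(c^2 - c - 20)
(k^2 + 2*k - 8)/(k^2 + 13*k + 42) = (k^2 + 2*k - 8)/(k^2 + 13*k + 42)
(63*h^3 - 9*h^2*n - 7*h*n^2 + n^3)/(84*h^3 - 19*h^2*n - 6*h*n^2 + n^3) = (3*h + n)/(4*h + n)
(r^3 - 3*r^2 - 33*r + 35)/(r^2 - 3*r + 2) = (r^2 - 2*r - 35)/(r - 2)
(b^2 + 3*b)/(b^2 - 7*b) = (b + 3)/(b - 7)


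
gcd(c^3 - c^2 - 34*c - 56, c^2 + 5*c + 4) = c + 4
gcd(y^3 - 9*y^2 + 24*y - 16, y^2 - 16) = y - 4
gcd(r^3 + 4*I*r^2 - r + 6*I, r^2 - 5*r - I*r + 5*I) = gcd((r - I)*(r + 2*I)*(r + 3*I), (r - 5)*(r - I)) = r - I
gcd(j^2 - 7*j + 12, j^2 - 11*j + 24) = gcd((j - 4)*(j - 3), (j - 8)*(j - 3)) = j - 3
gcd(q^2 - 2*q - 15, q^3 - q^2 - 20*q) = q - 5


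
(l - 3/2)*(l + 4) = l^2 + 5*l/2 - 6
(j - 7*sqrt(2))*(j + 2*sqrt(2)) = j^2 - 5*sqrt(2)*j - 28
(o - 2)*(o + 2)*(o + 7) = o^3 + 7*o^2 - 4*o - 28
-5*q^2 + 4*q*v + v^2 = (-q + v)*(5*q + v)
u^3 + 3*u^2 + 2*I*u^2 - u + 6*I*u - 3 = (u + 3)*(u + I)^2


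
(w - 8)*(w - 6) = w^2 - 14*w + 48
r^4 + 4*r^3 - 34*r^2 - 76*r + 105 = (r - 5)*(r - 1)*(r + 3)*(r + 7)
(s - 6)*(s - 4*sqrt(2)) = s^2 - 6*s - 4*sqrt(2)*s + 24*sqrt(2)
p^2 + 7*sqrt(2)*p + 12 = (p + sqrt(2))*(p + 6*sqrt(2))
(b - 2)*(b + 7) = b^2 + 5*b - 14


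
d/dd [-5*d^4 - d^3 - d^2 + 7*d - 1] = -20*d^3 - 3*d^2 - 2*d + 7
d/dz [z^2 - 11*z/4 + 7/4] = 2*z - 11/4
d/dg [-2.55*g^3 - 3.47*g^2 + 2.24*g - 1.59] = -7.65*g^2 - 6.94*g + 2.24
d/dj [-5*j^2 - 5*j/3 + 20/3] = -10*j - 5/3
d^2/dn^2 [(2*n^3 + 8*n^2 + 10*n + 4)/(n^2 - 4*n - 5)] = 168/(n^3 - 15*n^2 + 75*n - 125)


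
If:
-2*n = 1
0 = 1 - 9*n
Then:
No Solution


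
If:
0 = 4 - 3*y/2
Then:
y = 8/3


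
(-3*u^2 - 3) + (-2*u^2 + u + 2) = -5*u^2 + u - 1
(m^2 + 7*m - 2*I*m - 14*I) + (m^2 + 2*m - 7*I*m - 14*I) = 2*m^2 + 9*m - 9*I*m - 28*I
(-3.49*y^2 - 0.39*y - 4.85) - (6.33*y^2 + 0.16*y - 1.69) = -9.82*y^2 - 0.55*y - 3.16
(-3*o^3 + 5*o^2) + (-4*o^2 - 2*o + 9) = -3*o^3 + o^2 - 2*o + 9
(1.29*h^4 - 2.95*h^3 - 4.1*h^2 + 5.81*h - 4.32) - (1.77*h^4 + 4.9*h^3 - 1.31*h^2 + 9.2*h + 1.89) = -0.48*h^4 - 7.85*h^3 - 2.79*h^2 - 3.39*h - 6.21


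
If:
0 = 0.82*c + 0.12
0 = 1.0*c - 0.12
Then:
No Solution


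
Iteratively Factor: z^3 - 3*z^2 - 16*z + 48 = (z - 4)*(z^2 + z - 12) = (z - 4)*(z + 4)*(z - 3)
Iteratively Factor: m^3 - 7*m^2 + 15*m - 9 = (m - 1)*(m^2 - 6*m + 9) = (m - 3)*(m - 1)*(m - 3)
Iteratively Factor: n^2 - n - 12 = (n - 4)*(n + 3)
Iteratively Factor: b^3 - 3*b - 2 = (b - 2)*(b^2 + 2*b + 1) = (b - 2)*(b + 1)*(b + 1)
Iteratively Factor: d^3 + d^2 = (d)*(d^2 + d) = d*(d + 1)*(d)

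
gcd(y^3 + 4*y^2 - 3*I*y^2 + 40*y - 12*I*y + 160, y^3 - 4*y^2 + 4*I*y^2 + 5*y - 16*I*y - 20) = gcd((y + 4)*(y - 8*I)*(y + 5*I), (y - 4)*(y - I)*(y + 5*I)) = y + 5*I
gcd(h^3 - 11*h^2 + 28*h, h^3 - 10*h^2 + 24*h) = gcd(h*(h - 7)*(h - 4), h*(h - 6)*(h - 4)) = h^2 - 4*h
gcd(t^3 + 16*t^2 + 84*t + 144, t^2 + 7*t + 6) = t + 6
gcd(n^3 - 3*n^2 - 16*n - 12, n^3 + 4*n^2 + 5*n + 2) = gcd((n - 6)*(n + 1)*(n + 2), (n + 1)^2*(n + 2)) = n^2 + 3*n + 2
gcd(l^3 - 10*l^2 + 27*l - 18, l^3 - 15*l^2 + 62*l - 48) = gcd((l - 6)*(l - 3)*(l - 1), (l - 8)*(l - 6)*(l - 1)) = l^2 - 7*l + 6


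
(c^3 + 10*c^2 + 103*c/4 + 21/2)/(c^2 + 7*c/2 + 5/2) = (4*c^3 + 40*c^2 + 103*c + 42)/(2*(2*c^2 + 7*c + 5))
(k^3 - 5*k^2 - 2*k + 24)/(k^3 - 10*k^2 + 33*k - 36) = (k + 2)/(k - 3)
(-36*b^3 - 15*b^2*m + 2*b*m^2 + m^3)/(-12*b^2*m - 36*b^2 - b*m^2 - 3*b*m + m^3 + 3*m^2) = (3*b + m)/(m + 3)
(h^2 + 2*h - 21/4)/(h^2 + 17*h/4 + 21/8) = 2*(2*h - 3)/(4*h + 3)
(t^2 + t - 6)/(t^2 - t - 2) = (t + 3)/(t + 1)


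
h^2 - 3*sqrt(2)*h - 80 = (h - 8*sqrt(2))*(h + 5*sqrt(2))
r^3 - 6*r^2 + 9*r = r*(r - 3)^2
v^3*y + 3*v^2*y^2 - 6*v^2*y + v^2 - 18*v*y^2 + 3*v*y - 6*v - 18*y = (v - 6)*(v + 3*y)*(v*y + 1)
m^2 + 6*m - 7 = (m - 1)*(m + 7)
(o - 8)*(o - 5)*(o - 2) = o^3 - 15*o^2 + 66*o - 80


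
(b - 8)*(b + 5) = b^2 - 3*b - 40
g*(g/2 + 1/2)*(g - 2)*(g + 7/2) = g^4/2 + 5*g^3/4 - 11*g^2/4 - 7*g/2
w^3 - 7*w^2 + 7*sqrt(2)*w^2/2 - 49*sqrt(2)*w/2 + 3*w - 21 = (w - 7)*(w + sqrt(2)/2)*(w + 3*sqrt(2))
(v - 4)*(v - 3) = v^2 - 7*v + 12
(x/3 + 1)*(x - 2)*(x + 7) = x^3/3 + 8*x^2/3 + x/3 - 14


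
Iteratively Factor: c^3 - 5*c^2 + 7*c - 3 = (c - 1)*(c^2 - 4*c + 3) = (c - 3)*(c - 1)*(c - 1)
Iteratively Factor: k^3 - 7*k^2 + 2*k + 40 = (k + 2)*(k^2 - 9*k + 20) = (k - 5)*(k + 2)*(k - 4)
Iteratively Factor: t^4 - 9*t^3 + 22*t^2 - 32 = (t - 4)*(t^3 - 5*t^2 + 2*t + 8) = (t - 4)^2*(t^2 - t - 2) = (t - 4)^2*(t + 1)*(t - 2)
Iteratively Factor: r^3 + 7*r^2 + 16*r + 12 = (r + 3)*(r^2 + 4*r + 4) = (r + 2)*(r + 3)*(r + 2)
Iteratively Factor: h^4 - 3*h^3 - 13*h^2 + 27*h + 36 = (h - 3)*(h^3 - 13*h - 12) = (h - 3)*(h + 1)*(h^2 - h - 12) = (h - 4)*(h - 3)*(h + 1)*(h + 3)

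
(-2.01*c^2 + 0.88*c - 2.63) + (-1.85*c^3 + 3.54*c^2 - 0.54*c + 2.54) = -1.85*c^3 + 1.53*c^2 + 0.34*c - 0.0899999999999999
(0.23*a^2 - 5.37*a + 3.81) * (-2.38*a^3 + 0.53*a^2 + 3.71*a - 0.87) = -0.5474*a^5 + 12.9025*a^4 - 11.0606*a^3 - 18.1035*a^2 + 18.807*a - 3.3147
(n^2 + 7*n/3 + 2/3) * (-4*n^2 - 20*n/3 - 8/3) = -4*n^4 - 16*n^3 - 188*n^2/9 - 32*n/3 - 16/9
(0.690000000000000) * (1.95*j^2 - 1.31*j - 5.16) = 1.3455*j^2 - 0.9039*j - 3.5604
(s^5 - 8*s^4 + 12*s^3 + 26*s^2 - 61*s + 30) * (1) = s^5 - 8*s^4 + 12*s^3 + 26*s^2 - 61*s + 30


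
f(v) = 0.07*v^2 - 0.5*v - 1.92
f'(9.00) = 0.76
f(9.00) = -0.75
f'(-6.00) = -1.34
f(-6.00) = 3.60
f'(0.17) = -0.48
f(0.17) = -2.00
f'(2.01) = -0.22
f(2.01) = -2.64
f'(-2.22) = -0.81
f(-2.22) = -0.47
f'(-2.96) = -0.91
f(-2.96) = 0.17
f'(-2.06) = -0.79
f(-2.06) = -0.59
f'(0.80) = -0.39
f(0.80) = -2.28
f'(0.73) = -0.40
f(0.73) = -2.25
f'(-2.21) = -0.81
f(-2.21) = -0.47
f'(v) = 0.14*v - 0.5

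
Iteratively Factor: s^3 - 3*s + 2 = (s + 2)*(s^2 - 2*s + 1) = (s - 1)*(s + 2)*(s - 1)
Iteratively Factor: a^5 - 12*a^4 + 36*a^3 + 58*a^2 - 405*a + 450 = (a - 2)*(a^4 - 10*a^3 + 16*a^2 + 90*a - 225) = (a - 2)*(a + 3)*(a^3 - 13*a^2 + 55*a - 75) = (a - 5)*(a - 2)*(a + 3)*(a^2 - 8*a + 15) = (a - 5)*(a - 3)*(a - 2)*(a + 3)*(a - 5)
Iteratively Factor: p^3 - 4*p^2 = (p - 4)*(p^2) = p*(p - 4)*(p)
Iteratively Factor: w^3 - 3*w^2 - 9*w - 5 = (w + 1)*(w^2 - 4*w - 5) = (w + 1)^2*(w - 5)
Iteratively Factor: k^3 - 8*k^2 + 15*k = (k)*(k^2 - 8*k + 15) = k*(k - 5)*(k - 3)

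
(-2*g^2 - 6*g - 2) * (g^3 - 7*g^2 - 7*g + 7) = -2*g^5 + 8*g^4 + 54*g^3 + 42*g^2 - 28*g - 14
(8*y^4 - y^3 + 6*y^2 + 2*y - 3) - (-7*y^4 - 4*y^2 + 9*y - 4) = 15*y^4 - y^3 + 10*y^2 - 7*y + 1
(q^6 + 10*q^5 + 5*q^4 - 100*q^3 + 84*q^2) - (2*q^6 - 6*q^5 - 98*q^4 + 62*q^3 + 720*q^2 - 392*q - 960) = -q^6 + 16*q^5 + 103*q^4 - 162*q^3 - 636*q^2 + 392*q + 960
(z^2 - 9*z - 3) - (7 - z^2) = 2*z^2 - 9*z - 10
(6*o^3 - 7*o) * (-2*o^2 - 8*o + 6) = -12*o^5 - 48*o^4 + 50*o^3 + 56*o^2 - 42*o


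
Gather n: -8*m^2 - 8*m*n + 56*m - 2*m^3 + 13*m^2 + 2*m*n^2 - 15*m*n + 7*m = -2*m^3 + 5*m^2 + 2*m*n^2 - 23*m*n + 63*m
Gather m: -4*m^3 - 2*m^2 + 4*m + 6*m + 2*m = -4*m^3 - 2*m^2 + 12*m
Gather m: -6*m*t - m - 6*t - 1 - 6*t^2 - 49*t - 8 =m*(-6*t - 1) - 6*t^2 - 55*t - 9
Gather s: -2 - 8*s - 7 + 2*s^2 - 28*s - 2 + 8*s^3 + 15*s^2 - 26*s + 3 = 8*s^3 + 17*s^2 - 62*s - 8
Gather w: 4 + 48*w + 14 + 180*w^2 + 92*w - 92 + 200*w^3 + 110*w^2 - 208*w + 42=200*w^3 + 290*w^2 - 68*w - 32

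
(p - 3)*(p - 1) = p^2 - 4*p + 3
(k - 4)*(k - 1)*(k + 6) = k^3 + k^2 - 26*k + 24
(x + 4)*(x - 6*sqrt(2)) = x^2 - 6*sqrt(2)*x + 4*x - 24*sqrt(2)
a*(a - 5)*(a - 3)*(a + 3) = a^4 - 5*a^3 - 9*a^2 + 45*a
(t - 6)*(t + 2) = t^2 - 4*t - 12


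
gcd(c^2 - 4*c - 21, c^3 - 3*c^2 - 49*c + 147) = c - 7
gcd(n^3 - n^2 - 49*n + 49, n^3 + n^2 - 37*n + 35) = n^2 + 6*n - 7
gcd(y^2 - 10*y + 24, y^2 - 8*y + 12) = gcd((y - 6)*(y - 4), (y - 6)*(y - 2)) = y - 6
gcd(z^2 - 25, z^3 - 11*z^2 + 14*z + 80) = z - 5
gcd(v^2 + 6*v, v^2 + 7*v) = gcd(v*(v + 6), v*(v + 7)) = v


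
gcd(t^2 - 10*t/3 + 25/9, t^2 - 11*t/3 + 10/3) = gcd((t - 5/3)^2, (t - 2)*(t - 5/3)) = t - 5/3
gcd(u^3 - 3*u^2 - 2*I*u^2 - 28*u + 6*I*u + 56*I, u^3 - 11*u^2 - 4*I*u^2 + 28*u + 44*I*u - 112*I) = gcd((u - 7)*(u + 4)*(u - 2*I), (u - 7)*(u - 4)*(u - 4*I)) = u - 7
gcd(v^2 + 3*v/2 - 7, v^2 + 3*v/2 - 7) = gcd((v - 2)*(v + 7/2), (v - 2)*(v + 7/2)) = v^2 + 3*v/2 - 7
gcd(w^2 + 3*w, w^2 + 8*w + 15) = w + 3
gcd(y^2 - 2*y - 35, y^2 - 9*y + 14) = y - 7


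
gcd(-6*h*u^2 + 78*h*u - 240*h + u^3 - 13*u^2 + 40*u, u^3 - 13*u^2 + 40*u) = u^2 - 13*u + 40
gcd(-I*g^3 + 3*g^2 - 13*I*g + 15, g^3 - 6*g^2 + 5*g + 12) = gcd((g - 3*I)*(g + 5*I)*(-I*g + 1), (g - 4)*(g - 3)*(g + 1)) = 1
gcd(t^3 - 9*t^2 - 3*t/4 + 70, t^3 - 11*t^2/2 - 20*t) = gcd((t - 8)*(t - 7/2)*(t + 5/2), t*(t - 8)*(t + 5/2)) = t^2 - 11*t/2 - 20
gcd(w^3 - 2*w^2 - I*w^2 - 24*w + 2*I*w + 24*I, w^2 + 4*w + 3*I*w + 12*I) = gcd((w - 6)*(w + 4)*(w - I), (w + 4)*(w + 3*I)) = w + 4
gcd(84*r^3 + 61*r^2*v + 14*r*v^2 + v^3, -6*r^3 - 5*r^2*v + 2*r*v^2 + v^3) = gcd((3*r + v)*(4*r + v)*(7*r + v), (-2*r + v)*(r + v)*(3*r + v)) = 3*r + v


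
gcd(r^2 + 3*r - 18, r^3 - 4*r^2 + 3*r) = r - 3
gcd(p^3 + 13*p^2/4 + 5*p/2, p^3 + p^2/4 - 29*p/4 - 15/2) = p^2 + 13*p/4 + 5/2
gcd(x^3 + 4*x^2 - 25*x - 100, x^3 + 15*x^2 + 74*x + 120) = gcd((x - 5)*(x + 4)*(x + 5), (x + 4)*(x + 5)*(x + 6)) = x^2 + 9*x + 20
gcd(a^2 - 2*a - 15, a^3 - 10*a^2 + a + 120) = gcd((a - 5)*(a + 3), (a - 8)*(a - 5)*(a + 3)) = a^2 - 2*a - 15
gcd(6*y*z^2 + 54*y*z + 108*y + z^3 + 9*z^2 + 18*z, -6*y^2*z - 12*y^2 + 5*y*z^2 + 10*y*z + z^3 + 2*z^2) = 6*y + z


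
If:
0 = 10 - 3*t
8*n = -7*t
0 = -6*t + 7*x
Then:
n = -35/12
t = 10/3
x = 20/7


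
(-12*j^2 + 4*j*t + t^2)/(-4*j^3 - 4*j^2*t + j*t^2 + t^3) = (6*j + t)/(2*j^2 + 3*j*t + t^2)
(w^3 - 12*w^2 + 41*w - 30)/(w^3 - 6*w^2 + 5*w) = (w - 6)/w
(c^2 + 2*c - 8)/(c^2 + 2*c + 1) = (c^2 + 2*c - 8)/(c^2 + 2*c + 1)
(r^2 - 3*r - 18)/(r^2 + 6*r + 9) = (r - 6)/(r + 3)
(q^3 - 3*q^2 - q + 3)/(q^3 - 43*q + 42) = (q^2 - 2*q - 3)/(q^2 + q - 42)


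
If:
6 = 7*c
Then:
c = 6/7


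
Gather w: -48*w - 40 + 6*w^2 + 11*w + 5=6*w^2 - 37*w - 35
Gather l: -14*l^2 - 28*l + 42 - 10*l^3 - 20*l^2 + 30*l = -10*l^3 - 34*l^2 + 2*l + 42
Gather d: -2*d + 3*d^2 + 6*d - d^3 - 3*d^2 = -d^3 + 4*d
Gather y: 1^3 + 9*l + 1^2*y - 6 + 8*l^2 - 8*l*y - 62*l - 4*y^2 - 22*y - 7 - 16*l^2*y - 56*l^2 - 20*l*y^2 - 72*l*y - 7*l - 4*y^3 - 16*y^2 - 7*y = -48*l^2 - 60*l - 4*y^3 + y^2*(-20*l - 20) + y*(-16*l^2 - 80*l - 28) - 12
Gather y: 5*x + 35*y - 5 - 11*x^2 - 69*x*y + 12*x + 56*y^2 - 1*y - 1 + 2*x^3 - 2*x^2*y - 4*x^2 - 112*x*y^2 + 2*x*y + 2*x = 2*x^3 - 15*x^2 + 19*x + y^2*(56 - 112*x) + y*(-2*x^2 - 67*x + 34) - 6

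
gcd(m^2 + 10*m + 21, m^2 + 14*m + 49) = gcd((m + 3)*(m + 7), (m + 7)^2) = m + 7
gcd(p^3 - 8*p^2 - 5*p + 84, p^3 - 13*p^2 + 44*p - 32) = p - 4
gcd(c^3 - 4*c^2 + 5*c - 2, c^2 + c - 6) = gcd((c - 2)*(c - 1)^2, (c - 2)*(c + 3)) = c - 2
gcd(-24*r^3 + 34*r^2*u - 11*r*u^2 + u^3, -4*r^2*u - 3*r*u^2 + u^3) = 4*r - u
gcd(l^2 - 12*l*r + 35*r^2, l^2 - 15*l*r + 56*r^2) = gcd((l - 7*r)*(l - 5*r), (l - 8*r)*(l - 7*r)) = -l + 7*r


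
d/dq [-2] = 0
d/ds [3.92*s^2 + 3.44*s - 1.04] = 7.84*s + 3.44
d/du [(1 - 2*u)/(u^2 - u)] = (-2*u*(u - 1) + (2*u - 1)^2)/(u^2*(u - 1)^2)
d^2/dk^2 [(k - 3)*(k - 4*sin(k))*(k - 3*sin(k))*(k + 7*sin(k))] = -74*k^2*cos(2*k) + 12*k^2 - 63*k*sin(k) - 148*k*sin(2*k) + 189*k*sin(3*k) + 222*k*cos(2*k) - 18*k + 189*sin(k) + 222*sin(2*k) - 567*sin(3*k) + 126*cos(k) + 37*cos(2*k) - 126*cos(3*k) - 37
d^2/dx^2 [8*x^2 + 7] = 16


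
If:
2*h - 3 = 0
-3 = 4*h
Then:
No Solution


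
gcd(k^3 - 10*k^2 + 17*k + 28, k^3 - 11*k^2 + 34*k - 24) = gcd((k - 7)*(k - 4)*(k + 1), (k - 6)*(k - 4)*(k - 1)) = k - 4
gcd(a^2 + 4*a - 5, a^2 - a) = a - 1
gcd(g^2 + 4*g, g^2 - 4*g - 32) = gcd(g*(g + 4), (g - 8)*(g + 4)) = g + 4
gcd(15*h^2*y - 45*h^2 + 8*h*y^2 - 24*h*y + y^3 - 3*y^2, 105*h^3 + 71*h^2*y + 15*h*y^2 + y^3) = 15*h^2 + 8*h*y + y^2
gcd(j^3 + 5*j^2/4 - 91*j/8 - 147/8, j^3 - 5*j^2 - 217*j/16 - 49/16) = j + 7/4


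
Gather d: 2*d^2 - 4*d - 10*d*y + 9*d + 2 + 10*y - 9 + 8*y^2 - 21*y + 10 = 2*d^2 + d*(5 - 10*y) + 8*y^2 - 11*y + 3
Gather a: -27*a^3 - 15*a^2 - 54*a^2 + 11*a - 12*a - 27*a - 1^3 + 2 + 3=-27*a^3 - 69*a^2 - 28*a + 4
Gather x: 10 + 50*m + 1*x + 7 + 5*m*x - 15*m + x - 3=35*m + x*(5*m + 2) + 14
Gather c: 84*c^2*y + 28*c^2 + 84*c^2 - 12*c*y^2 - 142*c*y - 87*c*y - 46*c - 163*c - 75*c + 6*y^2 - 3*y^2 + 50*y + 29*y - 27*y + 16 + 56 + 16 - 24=c^2*(84*y + 112) + c*(-12*y^2 - 229*y - 284) + 3*y^2 + 52*y + 64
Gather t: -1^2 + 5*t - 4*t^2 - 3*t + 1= -4*t^2 + 2*t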